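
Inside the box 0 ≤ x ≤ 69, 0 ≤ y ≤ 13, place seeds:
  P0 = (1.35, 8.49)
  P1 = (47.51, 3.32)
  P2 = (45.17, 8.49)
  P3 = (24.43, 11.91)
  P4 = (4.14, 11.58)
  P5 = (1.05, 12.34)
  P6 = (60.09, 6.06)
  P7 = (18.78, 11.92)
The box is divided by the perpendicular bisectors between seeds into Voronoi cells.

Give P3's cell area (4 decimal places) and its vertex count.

Area of P3's cell: 163.7280 (4 vertices)

1. box [0,69]×[0,13]: [(0, 0) (69, 0) (69, 13) (0, 13)]
2. ⊥bis P3·P0 via (12.89,10.2): [(14.4014, 0) (69, 0) (69, 13) (12.4751, 13)]  |A|=722.3025
3. ⊥bis P3·P1 via (35.97,7.615): [(14.4014, 0) (33.1358, 0) (37.9742, 13) (12.4751, 13)]  |A|=287.5177
4. ⊥bis P3·P2 via (34.8,10.2): [(14.4014, 0) (33.118, 0) (35.2617, 13) (12.4751, 13)]  |A|=269.7709
5. ⊥bis P3·P4 via (14.285,11.745): [(14.476, 0) (33.118, 0) (35.2617, 13) (14.2646, 13)]  |A|=257.6544
6. ⊥bis P3·P5 via (12.74,12.125): [(14.476, 0) (33.118, 0) (35.2617, 13) (14.2646, 13)]  |A|=257.6544
7. ⊥bis P3·P6 via (42.26,8.985): [(14.476, 0) (33.118, 0) (35.2617, 13) (14.2646, 13)]  |A|=257.6544
8. ⊥bis P3·P7 via (21.605,11.915): [(21.5839, 0) (33.118, 0) (35.2617, 13) (21.6069, 13)]  |A|=163.728
9. canonical 4-gon: [(21.5839, 0) (33.118, 0) (35.2617, 13) (21.6069, 13)]
10. shoelace: 163.728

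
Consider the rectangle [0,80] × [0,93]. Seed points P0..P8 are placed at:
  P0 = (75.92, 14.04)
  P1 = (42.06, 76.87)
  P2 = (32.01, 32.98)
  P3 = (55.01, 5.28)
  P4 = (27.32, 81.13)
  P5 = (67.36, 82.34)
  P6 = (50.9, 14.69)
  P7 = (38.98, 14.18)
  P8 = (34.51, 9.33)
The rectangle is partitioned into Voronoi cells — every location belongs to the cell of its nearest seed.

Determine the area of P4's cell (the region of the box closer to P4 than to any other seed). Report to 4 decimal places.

Area of P4's cell: 1248.4353

1. box [0,80]×[0,93]: [(0, 0) (80, 0) (80, 93) (0, 93)]
2. ⊥bis P4·P0 via (51.62,47.585): [(0, 10.1915) (80, 68.1435) (80, 93) (0, 93)]  |A|=4306.6023
3. ⊥bis P4·P1 via (34.69,79): [(0, 10.1915) (18.7236, 23.7549) (38.7361, 93) (0, 93)]  |A|=2116.3825
4. ⊥bis P4·P2 via (29.665,57.055): [(0, 54.1655) (28.3095, 56.923) (38.7361, 93) (0, 93)]  |A|=1248.4353
5. ⊥bis P4·P3 via (41.165,43.205): [(0, 54.1655) (28.3095, 56.923) (38.7361, 93) (0, 93)]  |A|=1248.4353
6. ⊥bis P4·P5 via (47.34,81.735): [(0, 54.1655) (28.3095, 56.923) (38.7361, 93) (0, 93)]  |A|=1248.4353
7. ⊥bis P4·P6 via (39.11,47.91): [(0, 54.1655) (28.3095, 56.923) (38.7361, 93) (0, 93)]  |A|=1248.4353
8. ⊥bis P4·P7 via (33.15,47.655): [(0, 54.1655) (28.3095, 56.923) (38.7361, 93) (0, 93)]  |A|=1248.4353
9. ⊥bis P4·P8 via (30.915,45.23): [(0, 54.1655) (28.3095, 56.923) (38.7361, 93) (0, 93)]  |A|=1248.4353
10. canonical 4-gon: [(0, 54.1655) (28.3095, 56.923) (38.7361, 93) (0, 93)]
11. shoelace: 1248.4353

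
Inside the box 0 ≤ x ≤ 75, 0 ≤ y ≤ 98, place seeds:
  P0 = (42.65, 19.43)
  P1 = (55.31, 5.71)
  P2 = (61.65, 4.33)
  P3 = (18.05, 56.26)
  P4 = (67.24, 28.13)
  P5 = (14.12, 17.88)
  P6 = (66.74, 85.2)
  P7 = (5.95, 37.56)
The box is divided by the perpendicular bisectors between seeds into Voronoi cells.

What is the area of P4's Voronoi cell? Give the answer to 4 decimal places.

Area of P4's cell: 964.3075

1. box [0,75]×[0,98]: [(0, 0) (75, 0) (75, 98) (0, 98)]
2. ⊥bis P4·P0 via (54.945,23.78): [(63.3584, 0) (75, 0) (75, 98) (28.6858, 98)]  |A|=2839.8338
3. ⊥bis P4·P1 via (61.275,16.92): [(56.4669, 19.4785) (75, 9.6167) (75, 98) (28.6858, 98)]  |A|=2637.3398
4. ⊥bis P4·P2 via (64.445,16.23): [(56.4669, 19.4785) (61.0915, 17.0177) (75, 13.7509) (75, 98) (28.6858, 98)]  |A|=2608.5896
5. ⊥bis P4·P3 via (42.645,42.195): [(46.2187, 48.4443) (56.4669, 19.4785) (61.0915, 17.0177) (75, 13.7509) (75, 98) (74.5579, 98)]  |A|=1471.9769
6. ⊥bis P4·P5 via (40.68,23.005): [(46.2187, 48.4443) (56.4669, 19.4785) (61.0915, 17.0177) (75, 13.7509) (75, 98) (74.5579, 98)]  |A|=1471.9769
7. ⊥bis P4·P6 via (66.99,56.665): [(50.839, 56.5235) (46.2187, 48.4443) (56.4669, 19.4785) (61.0915, 17.0177) (75, 13.7509) (75, 56.7352)]  |A|=964.3075
8. ⊥bis P4·P7 via (36.595,32.845): [(50.839, 56.5235) (46.2187, 48.4443) (56.4669, 19.4785) (61.0915, 17.0177) (75, 13.7509) (75, 56.7352)]  |A|=964.3075
9. canonical 6-gon: [(50.839, 56.5235) (46.2187, 48.4443) (56.4669, 19.4785) (61.0915, 17.0177) (75, 13.7509) (75, 56.7352)]
10. shoelace: 964.3075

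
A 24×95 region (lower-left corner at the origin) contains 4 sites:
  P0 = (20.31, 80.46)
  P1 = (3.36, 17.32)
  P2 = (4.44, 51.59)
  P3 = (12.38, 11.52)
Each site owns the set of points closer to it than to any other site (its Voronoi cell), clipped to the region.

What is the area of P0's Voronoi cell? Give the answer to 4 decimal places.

1. box [0,24]×[0,95]: [(0, 0) (24, 0) (24, 95) (0, 95)]
2. ⊥bis P0·P1 via (11.835,48.89): [(0, 52.0671) (24, 45.6243) (24, 95) (0, 95)]  |A|=1107.7031
3. ⊥bis P0·P2 via (12.375,66.025): [(0, 72.8276) (24, 59.6347) (24, 95) (0, 95)]  |A|=690.4526
4. ⊥bis P0·P3 via (16.345,45.99): [(0, 72.8276) (24, 59.6347) (24, 95) (0, 95)]  |A|=690.4526
5. canonical 4-gon: [(0, 72.8276) (24, 59.6347) (24, 95) (0, 95)]
6. shoelace: 690.4526

Area of P0's cell: 690.4526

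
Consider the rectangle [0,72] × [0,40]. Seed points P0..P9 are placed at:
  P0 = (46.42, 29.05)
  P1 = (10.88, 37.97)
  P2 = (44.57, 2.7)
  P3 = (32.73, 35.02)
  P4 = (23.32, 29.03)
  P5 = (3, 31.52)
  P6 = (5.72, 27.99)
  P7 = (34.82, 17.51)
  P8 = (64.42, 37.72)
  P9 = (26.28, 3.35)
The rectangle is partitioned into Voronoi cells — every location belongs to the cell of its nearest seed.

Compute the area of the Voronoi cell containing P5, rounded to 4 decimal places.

Area of P5's cell: 66.8196

1. box [0,72]×[0,40]: [(0, 0) (72, 0) (72, 40) (0, 40)]
2. ⊥bis P5·P0 via (24.71,30.285): [(0, 0) (22.9872, 0) (25.2626, 40) (0, 40)]  |A|=964.997
3. ⊥bis P5·P1 via (6.94,34.745): [(0, 0) (22.9872, 0) (23.7925, 14.1562) (2.6386, 40) (0, 40)]  |A|=672.6519
4. ⊥bis P5·P2 via (23.785,17.11): [(0, 0) (11.9228, 0) (22.6797, 15.5157) (2.6386, 40) (0, 40)]  |A|=578.3923
5. ⊥bis P5·P3 via (17.865,33.27): [(0, 0) (11.9228, 0) (20.3506, 12.1563) (19.4975, 19.4035) (2.6386, 40) (0, 40)]  |A|=568.5196
6. ⊥bis P5·P4 via (13.16,30.275): [(0, 0) (9.4501, 0) (12.8265, 27.5534) (2.6386, 40) (0, 40)]  |A|=403.1426
7. ⊥bis P5·P6 via (4.36,29.755): [(0, 26.3955) (8.4468, 32.9041) (2.6386, 40) (0, 40)]  |A|=66.8196
8. ⊥bis P5·P7 via (18.91,24.515): [(0, 26.3955) (8.4468, 32.9041) (2.6386, 40) (0, 40)]  |A|=66.8196
9. ⊥bis P5·P8 via (33.71,34.62): [(0, 26.3955) (8.4468, 32.9041) (2.6386, 40) (0, 40)]  |A|=66.8196
10. ⊥bis P5·P9 via (14.64,17.435): [(0, 26.3955) (8.4468, 32.9041) (2.6386, 40) (0, 40)]  |A|=66.8196
11. canonical 4-gon: [(0, 26.3955) (8.4468, 32.9041) (2.6386, 40) (0, 40)]
12. shoelace: 66.8196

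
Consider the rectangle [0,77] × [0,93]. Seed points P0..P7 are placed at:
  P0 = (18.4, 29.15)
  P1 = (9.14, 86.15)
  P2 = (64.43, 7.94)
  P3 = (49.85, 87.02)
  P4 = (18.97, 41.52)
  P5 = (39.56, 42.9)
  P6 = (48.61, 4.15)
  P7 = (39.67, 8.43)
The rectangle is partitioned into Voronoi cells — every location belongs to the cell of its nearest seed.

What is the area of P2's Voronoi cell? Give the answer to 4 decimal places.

1. box [0,77]×[0,93]: [(0, 0) (77, 0) (77, 93) (0, 93)]
2. ⊥bis P2·P0 via (41.415,18.545): [(32.8697, 0) (77, 0) (77, 93) (75.7229, 93)]  |A|=2111.4455
3. ⊥bis P2·P1 via (36.785,47.045): [(63.1289, 65.6687) (32.8697, 0) (77, 0) (77, 75.4747)]  |A|=1972.4453
4. ⊥bis P2·P3 via (57.14,47.48): [(54.5258, 46.998) (32.8697, 0) (77, 0) (77, 51.1416)]  |A|=1611.702
5. ⊥bis P2·P4 via (41.7,24.73): [(58.7199, 47.7713) (48.5182, 33.9603) (32.8697, 0) (77, 0) (77, 51.1416)]  |A|=1586.6835
6. ⊥bis P2·P5 via (51.995,25.42): [(40.9684, 17.5759) (32.8697, 0) (77, 0) (77, 43.2082)]  |A|=1166.2431
7. ⊥bis P2·P6 via (56.52,6.045): [(51.8953, 25.3491) (57.9682, 0) (77, 0) (77, 43.2082)]  |A|=783.583
8. ⊥bis P2·P7 via (52.05,8.185): [(52.3967, 25.7058) (52.352, 23.443) (57.9682, 0) (77, 0) (77, 43.2082)]  |A|=783.0237
9. canonical 5-gon: [(52.3967, 25.7058) (52.352, 23.443) (57.9682, 0) (77, 0) (77, 43.2082)]
10. shoelace: 783.0237

Area of P2's cell: 783.0237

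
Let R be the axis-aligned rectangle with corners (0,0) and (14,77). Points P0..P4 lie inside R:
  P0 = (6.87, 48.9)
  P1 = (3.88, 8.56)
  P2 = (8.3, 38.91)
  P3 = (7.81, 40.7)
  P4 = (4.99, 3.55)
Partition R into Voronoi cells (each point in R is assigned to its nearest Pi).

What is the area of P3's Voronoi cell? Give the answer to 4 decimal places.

Area of P3's cell: 73.4275

1. box [0,14]×[0,77]: [(0, 0) (14, 0) (14, 77) (0, 77)]
2. ⊥bis P3·P0 via (7.34,44.8): [(0, 43.9586) (0, 0) (14, 0) (14, 45.5635)]  |A|=626.6543
3. ⊥bis P3·P1 via (5.845,24.63): [(0, 43.9586) (0, 25.3447) (14, 23.6328) (14, 45.5635)]  |A|=283.8116
4. ⊥bis P3·P2 via (8.055,39.805): [(0, 43.9586) (0, 37.6) (14, 41.4324) (14, 45.5635)]  |A|=73.4275
5. ⊥bis P3·P4 via (6.4,22.125): [(0, 43.9586) (0, 37.6) (14, 41.4324) (14, 45.5635)]  |A|=73.4275
6. canonical 4-gon: [(0, 43.9586) (0, 37.6) (14, 41.4324) (14, 45.5635)]
7. shoelace: 73.4275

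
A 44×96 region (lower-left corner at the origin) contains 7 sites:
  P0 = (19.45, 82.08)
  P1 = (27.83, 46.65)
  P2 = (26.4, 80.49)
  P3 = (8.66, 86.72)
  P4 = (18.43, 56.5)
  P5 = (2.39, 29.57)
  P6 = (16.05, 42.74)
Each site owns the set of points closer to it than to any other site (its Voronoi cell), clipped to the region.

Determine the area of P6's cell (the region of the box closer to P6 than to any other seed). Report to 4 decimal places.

Area of P6's cell: 475.6053

1. box [0,44]×[0,96]: [(0, 0) (44, 0) (44, 96) (0, 96)]
2. ⊥bis P6·P0 via (17.75,62.41): [(0, 63.9441) (0, 0) (44, 0) (44, 60.1413)]  |A|=2729.8783
3. ⊥bis P6·P1 via (21.94,44.695): [(16.0102, 62.5604) (0, 63.9441) (0, 0) (36.7751, 0)]  |A|=1662.209
4. ⊥bis P6·P2 via (21.225,61.615): [(16.0102, 62.5604) (0, 63.9441) (0, 0) (36.7751, 0)]  |A|=1662.209
5. ⊥bis P6·P3 via (12.355,64.73): [(16.0102, 62.5604) (5.07, 63.5059) (0, 62.654) (0, 0) (36.7751, 0)]  |A|=1658.9386
6. ⊥bis P6·P4 via (17.24,49.62): [(20.492, 49.0575) (0, 52.6019) (0, 0) (36.7751, 0)]  |A|=1441.0067
7. ⊥bis P6·P5 via (9.22,36.155): [(32.9409, 11.5515) (20.492, 49.0575) (0, 52.6019) (0, 45.718)]  |A|=475.6053
8. canonical 4-gon: [(32.9409, 11.5515) (20.492, 49.0575) (0, 52.6019) (0, 45.718)]
9. shoelace: 475.6053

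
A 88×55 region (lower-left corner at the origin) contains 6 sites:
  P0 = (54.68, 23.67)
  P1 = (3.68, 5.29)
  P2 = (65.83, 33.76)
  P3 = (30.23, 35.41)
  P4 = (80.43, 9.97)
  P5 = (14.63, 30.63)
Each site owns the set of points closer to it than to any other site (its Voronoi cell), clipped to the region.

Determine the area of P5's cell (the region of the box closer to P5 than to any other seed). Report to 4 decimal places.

1. box [0,88]×[0,55]: [(0, 0) (88, 0) (88, 55) (0, 55)]
2. ⊥bis P5·P0 via (34.655,27.15): [(0, 0) (29.9368, 0) (39.4949, 55) (0, 55)]  |A|=1909.3703
3. ⊥bis P5·P1 via (9.155,17.96): [(0, 21.9161) (31.3883, 8.3525) (39.4949, 55) (0, 55)]  |A|=1440.3927
4. ⊥bis P5·P2 via (40.23,32.195): [(0, 21.9161) (31.3883, 8.3525) (39.0074, 52.1948) (38.8359, 55) (0, 55)]  |A|=1439.4684
5. ⊥bis P5·P3 via (22.43,33.02): [(0, 21.9161) (29.7747, 9.0497) (15.6951, 55) (0, 55)]  |A|=853.1294
6. ⊥bis P5·P4 via (47.53,20.3): [(0, 21.9161) (29.7747, 9.0497) (15.6951, 55) (0, 55)]  |A|=853.1294
7. canonical 4-gon: [(0, 21.9161) (29.7747, 9.0497) (15.6951, 55) (0, 55)]
8. shoelace: 853.1294

Area of P5's cell: 853.1294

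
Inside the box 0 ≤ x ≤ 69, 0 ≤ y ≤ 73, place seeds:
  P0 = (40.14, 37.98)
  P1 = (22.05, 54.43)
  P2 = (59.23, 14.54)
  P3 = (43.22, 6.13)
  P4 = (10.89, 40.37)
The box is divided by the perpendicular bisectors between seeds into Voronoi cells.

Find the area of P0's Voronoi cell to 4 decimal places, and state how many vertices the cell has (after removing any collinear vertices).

1. box [0,69]×[0,73]: [(0, 0) (69, 0) (69, 73) (0, 73)]
2. ⊥bis P0·P1 via (31.095,46.205): [(0, 12.01) (0, 0) (69, 0) (69, 73) (55.4608, 73)]  |A|=3345.7208
3. ⊥bis P0·P2 via (49.685,26.26): [(0, 12.01) (0, 0) (17.4412, 0) (69, 41.9905) (69, 73) (55.4608, 73)]  |A|=2263.2302
4. ⊥bis P0·P3 via (41.68,22.055): [(5.9965, 18.6043) (44.9047, 22.3668) (69, 41.9905) (69, 73) (55.4608, 73)]  |A|=1681.5205
5. ⊥bis P0·P4 via (25.515,39.175): [(25.5952, 40.1569) (23.9762, 20.343) (44.9047, 22.3668) (69, 41.9905) (69, 73) (55.4608, 73)]  |A|=1504.8033
6. canonical 6-gon: [(25.5952, 40.1569) (23.9762, 20.343) (44.9047, 22.3668) (69, 41.9905) (69, 73) (55.4608, 73)]
7. shoelace: 1504.8033

Area of P0's cell: 1504.8033 (6 vertices)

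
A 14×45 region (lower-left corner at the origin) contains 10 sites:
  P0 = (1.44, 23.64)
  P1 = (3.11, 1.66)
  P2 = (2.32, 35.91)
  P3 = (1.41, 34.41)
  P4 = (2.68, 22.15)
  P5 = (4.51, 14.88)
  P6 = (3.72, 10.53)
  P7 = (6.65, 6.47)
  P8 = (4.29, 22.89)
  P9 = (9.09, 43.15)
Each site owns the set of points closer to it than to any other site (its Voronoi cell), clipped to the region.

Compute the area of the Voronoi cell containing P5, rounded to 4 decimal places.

1. box [0,14]×[0,45]: [(0, 0) (14, 0) (14, 45) (0, 45)]
2. ⊥bis P5·P0 via (2.975,19.26): [(0, 18.2174) (0, 0) (14, 0) (14, 23.1238)]  |A|=289.3882
3. ⊥bis P5·P1 via (3.81,8.27): [(0, 18.2174) (0, 8.6735) (14, 7.1909) (14, 23.1238)]  |A|=178.3377
4. ⊥bis P5·P2 via (3.415,25.395): [(0, 18.2174) (0, 8.6735) (14, 7.1909) (14, 23.1238)]  |A|=178.3377
5. ⊥bis P5·P3 via (2.96,24.645): [(0, 18.2174) (0, 8.6735) (14, 7.1909) (14, 23.1238)]  |A|=178.3377
6. ⊥bis P5·P4 via (3.595,18.515): [(0, 17.6101) (0, 8.6735) (14, 7.1909) (14, 21.1341)]  |A|=160.159
7. ⊥bis P5·P6 via (4.115,12.705): [(0, 17.6101) (0, 13.4523) (14, 10.9098) (14, 21.1341)]  |A|=100.6747
8. ⊥bis P5·P7 via (5.58,10.675): [(0, 17.6101) (0, 13.4523) (9.6251, 11.7043) (14, 12.8175) (14, 21.1341)]  |A|=96.5016
9. ⊥bis P5·P8 via (4.4,18.885): [(5.1463, 18.9055) (0, 17.6101) (0, 13.4523) (9.6251, 11.7043) (14, 12.8175) (14, 19.1487)]  |A|=87.7122
10. ⊥bis P5·P9 via (6.8,29.015): [(5.1463, 18.9055) (0, 17.6101) (0, 13.4523) (9.6251, 11.7043) (14, 12.8175) (14, 19.1487)]  |A|=87.7122
11. canonical 6-gon: [(5.1463, 18.9055) (0, 17.6101) (0, 13.4523) (9.6251, 11.7043) (14, 12.8175) (14, 19.1487)]
12. shoelace: 87.7122

Area of P5's cell: 87.7122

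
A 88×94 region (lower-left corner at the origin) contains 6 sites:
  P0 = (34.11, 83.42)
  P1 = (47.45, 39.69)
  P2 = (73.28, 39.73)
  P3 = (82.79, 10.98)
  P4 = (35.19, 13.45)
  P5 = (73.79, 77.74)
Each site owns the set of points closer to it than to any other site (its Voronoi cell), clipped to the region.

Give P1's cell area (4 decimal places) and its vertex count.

Area of P1's cell: 1564.2563 (6 vertices)

1. box [0,88]×[0,94]: [(0, 0) (88, 0) (88, 94) (0, 94)]
2. ⊥bis P1·P0 via (40.78,61.555): [(0, 49.1149) (0, 0) (88, 0) (88, 75.9596)]  |A|=5503.28
3. ⊥bis P1·P2 via (60.365,39.71): [(60.3219, 67.5163) (0, 49.1149) (0, 0) (60.4265, 0)]  |A|=3521.2412
4. ⊥bis P1·P3 via (65.12,25.335): [(60.3963, 19.5204) (60.3219, 67.5163) (0, 49.1149) (0, 0) (44.538, 0)]  |A|=3366.1662
5. ⊥bis P1·P4 via (41.32,26.57): [(59.299, 18.1698) (60.3963, 19.5204) (60.3219, 67.5163) (0, 49.1149) (0, 45.8758)]  |A|=1601.3507
6. ⊥bis P1·P5 via (60.62,58.715): [(59.299, 18.1698) (60.3963, 19.5204) (60.3353, 58.9121) (51.7037, 64.8873) (0, 49.1149) (0, 45.8758)]  |A|=1564.2563
7. canonical 6-gon: [(59.299, 18.1698) (60.3963, 19.5204) (60.3353, 58.9121) (51.7037, 64.8873) (0, 49.1149) (0, 45.8758)]
8. shoelace: 1564.2563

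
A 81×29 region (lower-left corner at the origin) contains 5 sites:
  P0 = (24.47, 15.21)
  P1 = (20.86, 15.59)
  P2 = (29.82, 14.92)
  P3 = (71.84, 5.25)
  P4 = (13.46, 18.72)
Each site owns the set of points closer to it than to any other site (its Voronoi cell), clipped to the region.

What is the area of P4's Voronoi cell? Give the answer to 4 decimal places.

1. box [0,81]×[0,29]: [(0, 0) (81, 0) (81, 29) (0, 29)]
2. ⊥bis P4·P0 via (18.965,16.965): [(0, 0) (13.5565, 0) (22.8018, 29) (0, 29)]  |A|=527.1955
3. ⊥bis P4·P1 via (17.16,17.155): [(0, 0) (9.9039, 0) (22.1701, 29) (0, 29)]  |A|=465.0732
4. ⊥bis P4·P2 via (21.64,16.82): [(0, 0) (9.9039, 0) (22.1701, 29) (0, 29)]  |A|=465.0732
5. ⊥bis P4·P3 via (42.65,11.985): [(0, 0) (9.9039, 0) (22.1701, 29) (0, 29)]  |A|=465.0732
6. canonical 4-gon: [(0, 0) (9.9039, 0) (22.1701, 29) (0, 29)]
7. shoelace: 465.0732

Area of P4's cell: 465.0732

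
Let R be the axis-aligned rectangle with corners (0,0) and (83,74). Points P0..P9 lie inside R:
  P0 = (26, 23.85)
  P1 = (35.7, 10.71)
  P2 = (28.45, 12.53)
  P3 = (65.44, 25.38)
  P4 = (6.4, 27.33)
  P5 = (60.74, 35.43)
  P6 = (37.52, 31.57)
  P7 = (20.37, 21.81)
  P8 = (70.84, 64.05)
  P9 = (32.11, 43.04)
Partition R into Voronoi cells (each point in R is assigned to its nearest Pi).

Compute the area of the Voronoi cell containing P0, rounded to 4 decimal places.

Area of P0's cell: 171.2690

1. box [0,83]×[0,74]: [(0, 0) (83, 0) (83, 74) (0, 74)]
2. ⊥bis P0·P1 via (30.85,17.28): [(0, 0) (7.4418, 0) (83, 55.7773) (83, 74) (0, 74)]  |A|=4034.7834
3. ⊥bis P0·P2 via (27.225,18.19): [(0, 12.2977) (34.0977, 19.6775) (83, 55.7773) (83, 74) (0, 74)]  |A|=3751.9041
4. ⊥bis P0·P3 via (45.72,24.615): [(0, 12.2977) (34.0977, 19.6775) (45.5826, 28.1557) (43.8042, 74) (0, 74)]  |A|=2512.5302
5. ⊥bis P0·P4 via (16.2,25.59): [(14.393, 15.4128) (34.0977, 19.6775) (45.5826, 28.1557) (43.8042, 74) (24.7952, 74)]  |A|=1342.1462
6. ⊥bis P0·P5 via (43.37,29.64): [(14.393, 15.4128) (34.0977, 19.6775) (44.204, 27.138) (28.5833, 74) (24.7952, 74)]  |A|=952.9996
7. ⊥bis P0·P6 via (31.76,27.71): [(19.7567, 45.6217) (14.393, 15.4128) (34.0977, 19.6775) (36.135, 21.1814)]  |A|=323.4048
8. ⊥bis P0·P7 via (23.185,22.83): [(19.7567, 45.6217) (18.1682, 36.6753) (25.0378, 17.7166) (34.0977, 19.6775) (36.135, 21.1814)]  |A|=214.5858
9. ⊥bis P0·P8 via (48.42,43.95): [(19.7567, 45.6217) (18.1682, 36.6753) (25.0378, 17.7166) (34.0977, 19.6775) (36.135, 21.1814)]  |A|=214.5858
10. ⊥bis P0·P9 via (29.055,33.445): [(27.608, 33.9057) (18.2079, 36.8987) (18.1682, 36.6753) (25.0378, 17.7166) (34.0977, 19.6775) (36.135, 21.1814)]  |A|=171.269
11. canonical 6-gon: [(27.608, 33.9057) (18.2079, 36.8987) (18.1682, 36.6753) (25.0378, 17.7166) (34.0977, 19.6775) (36.135, 21.1814)]
12. shoelace: 171.269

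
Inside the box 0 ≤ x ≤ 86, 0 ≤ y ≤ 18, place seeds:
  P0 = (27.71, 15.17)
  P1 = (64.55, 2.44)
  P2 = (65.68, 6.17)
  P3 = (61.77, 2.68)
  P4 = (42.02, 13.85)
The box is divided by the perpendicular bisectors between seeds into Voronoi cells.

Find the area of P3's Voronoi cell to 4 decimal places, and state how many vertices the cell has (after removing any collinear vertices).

1. box [0,86]×[0,18]: [(0, 0) (86, 0) (86, 18) (0, 18)]
2. ⊥bis P3·P0 via (44.74,8.925): [(41.4672, 0) (86, 0) (86, 18) (48.0679, 18)]  |A|=742.1849
3. ⊥bis P3·P1 via (63.16,2.56): [(41.4672, 0) (62.939, 0) (64.4929, 18) (48.0679, 18)]  |A|=341.0724
4. ⊥bis P3·P2 via (63.725,4.425): [(41.4672, 0) (62.939, 0) (63.3566, 4.8377) (51.6082, 18) (48.0679, 18)]  |A|=256.2758
5. ⊥bis P3·P4 via (51.895,8.265): [(47.2206, 0) (62.939, 0) (63.3566, 4.8377) (55.154, 14.0274)]  |A|=132.0043
6. canonical 4-gon: [(47.2206, 0) (62.939, 0) (63.3566, 4.8377) (55.154, 14.0274)]
7. shoelace: 132.0043

Area of P3's cell: 132.0043 (4 vertices)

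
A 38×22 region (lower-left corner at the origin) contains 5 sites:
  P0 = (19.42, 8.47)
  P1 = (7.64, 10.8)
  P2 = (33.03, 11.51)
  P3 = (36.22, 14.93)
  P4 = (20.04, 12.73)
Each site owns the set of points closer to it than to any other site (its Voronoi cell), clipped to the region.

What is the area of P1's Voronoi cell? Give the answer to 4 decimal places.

1. box [0,38]×[0,22]: [(0, 0) (38, 0) (38, 22) (0, 22)]
2. ⊥bis P1·P0 via (13.53,9.635): [(0, 0) (11.6243, 0) (15.9757, 22) (0, 22)]  |A|=303.5997
3. ⊥bis P1·P2 via (20.335,11.155): [(0, 0) (11.6243, 0) (15.9757, 22) (0, 22)]  |A|=303.5997
4. ⊥bis P1·P3 via (21.93,12.865): [(0, 0) (11.6243, 0) (15.9757, 22) (0, 22)]  |A|=303.5997
5. ⊥bis P1·P4 via (13.84,11.765): [(0, 0) (11.6243, 0) (13.889, 11.4501) (12.247, 22) (0, 22)]  |A|=283.9308
6. canonical 5-gon: [(0, 0) (11.6243, 0) (13.889, 11.4501) (12.247, 22) (0, 22)]
7. shoelace: 283.9308

Area of P1's cell: 283.9308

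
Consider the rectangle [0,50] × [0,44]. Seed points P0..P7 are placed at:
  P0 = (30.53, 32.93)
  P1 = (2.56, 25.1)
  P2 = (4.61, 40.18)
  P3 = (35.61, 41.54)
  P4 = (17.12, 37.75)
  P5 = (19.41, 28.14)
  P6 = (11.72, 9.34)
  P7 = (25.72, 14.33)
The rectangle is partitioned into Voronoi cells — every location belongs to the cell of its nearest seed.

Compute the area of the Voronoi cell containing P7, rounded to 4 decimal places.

1. box [0,50]×[0,44]: [(0, 0) (50, 0) (50, 44) (0, 44)]
2. ⊥bis P7·P0 via (28.125,23.63): [(0, 30.9032) (0, 0) (50, 0) (50, 17.9731)]  |A|=1221.9066
3. ⊥bis P7·P1 via (14.14,19.715): [(17.2664, 26.4381) (4.972, 0) (50, 0) (50, 17.9731)]  |A|=889.3881
4. ⊥bis P7·P2 via (15.165,27.255): [(17.2664, 26.4381) (4.972, 0) (50, 0) (50, 17.9731)]  |A|=889.3881
5. ⊥bis P7·P3 via (30.665,27.935): [(17.2664, 26.4381) (4.972, 0) (50, 0) (50, 17.9731)]  |A|=889.3881
6. ⊥bis P7·P4 via (21.42,26.04): [(20.3397, 25.6433) (16.1878, 24.1187) (4.972, 0) (50, 0) (50, 17.9731)]  |A|=885.3955
7. ⊥bis P7·P5 via (22.565,21.235): [(27.9217, 23.6826) (12.7644, 16.757) (4.972, 0) (50, 0) (50, 17.9731)]  |A|=831.608
8. ⊥bis P7·P6 via (18.72,11.835): [(27.9217, 23.6826) (16.3773, 18.4077) (22.9383, 0) (50, 0) (50, 17.9731)]  |A|=642.4099
9. canonical 5-gon: [(27.9217, 23.6826) (16.3773, 18.4077) (22.9383, 0) (50, 0) (50, 17.9731)]
10. shoelace: 642.4099

Area of P7's cell: 642.4099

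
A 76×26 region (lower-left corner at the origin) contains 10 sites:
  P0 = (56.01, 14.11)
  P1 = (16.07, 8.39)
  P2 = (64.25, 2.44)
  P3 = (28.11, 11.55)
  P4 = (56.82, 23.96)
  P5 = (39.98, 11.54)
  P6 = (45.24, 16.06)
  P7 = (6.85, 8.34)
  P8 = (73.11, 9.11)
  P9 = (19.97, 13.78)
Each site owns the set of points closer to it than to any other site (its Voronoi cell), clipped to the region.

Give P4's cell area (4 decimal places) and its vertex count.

Area of P4's cell: 150.4717 (4 vertices)

1. box [0,76]×[0,26]: [(0, 0) (76, 0) (76, 26) (0, 26)]
2. ⊥bis P4·P0 via (56.415,19.035): [(0, 23.6742) (76, 17.4245) (76, 26) (0, 26)]  |A|=414.2509
3. ⊥bis P4·P1 via (36.445,16.175): [(34.669, 20.8233) (76, 17.4245) (76, 26) (32.691, 26)]  |A|=289.3179
4. ⊥bis P4·P2 via (60.535,13.2): [(34.669, 20.8233) (73.3918, 17.6389) (76, 18.5394) (76, 26) (32.691, 26)]  |A|=287.8638
5. ⊥bis P4·P3 via (42.465,17.755): [(41.3772, 20.2716) (73.3918, 17.6389) (76, 18.5394) (76, 26) (38.9011, 26)]  |A|=253.2592
6. ⊥bis P4·P5 via (48.4,17.75): [(46.8736, 19.8196) (73.3918, 17.6389) (76, 18.5394) (76, 26) (42.3154, 26)]  |A|=227.5251
7. ⊥bis P4·P6 via (51.03,20.01): [(51.4146, 19.4462) (73.3918, 17.6389) (76, 18.5394) (76, 26) (46.9436, 26)]  |A|=199.1775
8. ⊥bis P4·P7 via (31.835,16.15): [(51.4146, 19.4462) (73.3918, 17.6389) (76, 18.5394) (76, 26) (46.9436, 26)]  |A|=199.1775
9. ⊥bis P4·P8 via (64.965,16.535): [(51.4146, 19.4462) (66.4888, 18.2066) (73.5933, 26) (46.9436, 26)]  |A|=150.4717
10. ⊥bis P4·P9 via (38.395,18.87): [(51.4146, 19.4462) (66.4888, 18.2066) (73.5933, 26) (46.9436, 26)]  |A|=150.4717
11. canonical 4-gon: [(51.4146, 19.4462) (66.4888, 18.2066) (73.5933, 26) (46.9436, 26)]
12. shoelace: 150.4717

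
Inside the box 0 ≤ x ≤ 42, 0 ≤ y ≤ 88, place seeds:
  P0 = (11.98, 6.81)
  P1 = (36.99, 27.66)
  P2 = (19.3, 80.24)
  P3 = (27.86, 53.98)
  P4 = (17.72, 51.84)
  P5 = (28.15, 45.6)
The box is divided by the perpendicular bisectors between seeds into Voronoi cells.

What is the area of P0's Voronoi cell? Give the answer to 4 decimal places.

1. box [0,42]×[0,88]: [(0, 0) (42, 0) (42, 88) (0, 88)]
2. ⊥bis P0·P1 via (24.485,17.235): [(0, 46.6053) (0, 0) (38.8532, 0)]  |A|=905.3827
3. ⊥bis P0·P2 via (15.64,43.525): [(1.3831, 44.9462) (0, 45.0841) (0, 0) (38.8532, 0)]  |A|=904.3307
4. ⊥bis P0·P3 via (19.92,30.395): [(11.0146, 33.3931) (0, 37.1012) (0, 0) (38.8532, 0)]  |A|=853.0409
5. ⊥bis P0·P4 via (14.85,29.325): [(14.3532, 29.3883) (0, 31.2179) (0, 0) (38.8532, 0)]  |A|=794.9542
6. ⊥bis P0·P5 via (20.065,26.205): [(15.3783, 28.1587) (11.5808, 29.7417) (0, 31.2179) (0, 0) (38.8532, 0)]  |A|=793.4309
7. canonical 5-gon: [(15.3783, 28.1587) (11.5808, 29.7417) (0, 31.2179) (0, 0) (38.8532, 0)]
8. shoelace: 793.4309

Area of P0's cell: 793.4309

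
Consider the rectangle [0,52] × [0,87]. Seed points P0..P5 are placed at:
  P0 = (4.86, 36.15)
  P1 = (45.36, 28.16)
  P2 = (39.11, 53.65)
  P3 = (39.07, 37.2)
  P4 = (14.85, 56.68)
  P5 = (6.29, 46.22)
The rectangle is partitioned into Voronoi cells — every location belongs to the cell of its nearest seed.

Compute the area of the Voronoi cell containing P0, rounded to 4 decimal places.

Area of P0's cell: 867.3175

1. box [0,52]×[0,87]: [(0, 0) (52, 0) (52, 87) (0, 87)]
2. ⊥bis P0·P1 via (25.11,32.155): [(0, 0) (18.7663, 0) (35.93, 87) (0, 87)]  |A|=2379.2922
3. ⊥bis P0·P2 via (21.985,44.9): [(0, 0) (18.7663, 0) (26.0535, 36.9374) (0.4741, 87) (0, 87)]  |A|=1491.7825
4. ⊥bis P0·P3 via (21.965,36.675): [(0, 0) (18.7663, 0) (22.5085, 18.9683) (21.6951, 45.4673) (0.4741, 87) (0, 87)]  |A|=1437.5053
5. ⊥bis P0·P4 via (9.855,46.415): [(0, 51.2105) (0, 0) (18.7663, 0) (22.5085, 18.9683) (21.8451, 40.5805)]  |A|=986.8531
6. ⊥bis P0·P5 via (5.575,41.185): [(0, 41.9767) (0, 0) (18.7663, 0) (22.5085, 18.9683) (21.8977, 38.8671)]  |A|=867.3175
7. canonical 5-gon: [(0, 41.9767) (0, 0) (18.7663, 0) (22.5085, 18.9683) (21.8977, 38.8671)]
8. shoelace: 867.3175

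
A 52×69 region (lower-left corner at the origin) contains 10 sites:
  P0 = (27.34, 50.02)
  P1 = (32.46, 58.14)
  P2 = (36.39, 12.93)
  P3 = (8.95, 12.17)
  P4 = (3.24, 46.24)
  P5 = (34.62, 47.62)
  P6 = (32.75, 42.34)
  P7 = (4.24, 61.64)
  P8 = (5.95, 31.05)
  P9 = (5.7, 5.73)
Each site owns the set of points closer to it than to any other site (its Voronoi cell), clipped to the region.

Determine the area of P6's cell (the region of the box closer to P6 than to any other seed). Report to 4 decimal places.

1. box [0,52]×[0,69]: [(0, 0) (52, 0) (52, 69) (0, 69)]
2. ⊥bis P6·P0 via (30.045,46.18): [(0, 25.0155) (0, 0) (52, 0) (52, 61.6457)]  |A|=2253.1908
3. ⊥bis P6·P1 via (32.605,50.24): [(35.8943, 50.3004) (0, 25.0155) (0, 0) (52, 0) (52, 50.596)]  |A|=2164.2089
4. ⊥bis P6·P2 via (34.57,27.635): [(35.8943, 50.3004) (0, 25.0155) (0, 23.3564) (52, 29.7923) (52, 50.596)]  |A|=782.3446
5. ⊥bis P6·P3 via (20.85,27.255): [(35.8943, 50.3004) (12.5142, 33.8308) (22.2943, 26.1157) (52, 29.7923) (52, 50.596)]  |A|=672.4683
6. ⊥bis P6·P4 via (17.995,44.29): [(35.8943, 50.3004) (17.0335, 37.0143) (16.2258, 30.9029) (22.2943, 26.1157) (52, 29.7923) (52, 50.596)]  |A|=659.9443
7. ⊥bis P6·P5 via (33.685,44.98): [(30.1292, 46.2393) (17.0335, 37.0143) (16.2258, 30.9029) (22.2943, 26.1157) (52, 29.7923) (52, 38.4934)]  |A|=495.7474
8. ⊥bis P6·P7 via (18.495,51.99): [(30.1292, 46.2393) (17.0335, 37.0143) (16.2258, 30.9029) (22.2943, 26.1157) (52, 29.7923) (52, 38.4934)]  |A|=495.7474
9. ⊥bis P6·P8 via (19.35,36.695): [(30.1292, 46.2393) (18.7161, 38.1996) (23.7318, 26.2936) (52, 29.7923) (52, 38.4934)]  |A|=453.9793
10. ⊥bis P6·P9 via (19.225,24.035): [(30.1292, 46.2393) (18.7161, 38.1996) (23.7318, 26.2936) (52, 29.7923) (52, 38.4934)]  |A|=453.9793
11. canonical 5-gon: [(30.1292, 46.2393) (18.7161, 38.1996) (23.7318, 26.2936) (52, 29.7923) (52, 38.4934)]
12. shoelace: 453.9793

Area of P6's cell: 453.9793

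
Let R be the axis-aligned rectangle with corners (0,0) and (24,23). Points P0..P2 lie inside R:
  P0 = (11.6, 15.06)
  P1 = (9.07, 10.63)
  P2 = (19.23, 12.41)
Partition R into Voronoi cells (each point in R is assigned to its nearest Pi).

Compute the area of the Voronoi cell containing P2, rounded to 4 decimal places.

1. box [0,24]×[0,23]: [(0, 0) (24, 0) (24, 23) (0, 23)]
2. ⊥bis P2·P0 via (15.415,13.735): [(10.6447, 0) (24, 0) (24, 23) (18.6329, 23)]  |A|=215.3086
3. ⊥bis P2·P1 via (14.15,11.52): [(14.3162, 10.5713) (16.1683, 0) (24, 0) (24, 23) (18.6329, 23)]  |A|=186.1127
4. canonical 5-gon: [(14.3162, 10.5713) (16.1683, 0) (24, 0) (24, 23) (18.6329, 23)]
5. shoelace: 186.1127

Area of P2's cell: 186.1127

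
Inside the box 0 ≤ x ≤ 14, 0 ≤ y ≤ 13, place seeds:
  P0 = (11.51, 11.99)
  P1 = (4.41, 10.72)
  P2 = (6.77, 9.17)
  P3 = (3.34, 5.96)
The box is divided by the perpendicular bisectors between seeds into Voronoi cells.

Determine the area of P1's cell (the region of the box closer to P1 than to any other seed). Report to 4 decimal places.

1. box [0,14]×[0,13]: [(0, 0) (14, 0) (14, 13) (0, 13)]
2. ⊥bis P1·P0 via (7.96,11.355): [(0, 0) (9.9911, 0) (7.6658, 13) (0, 13)]  |A|=114.7696
3. ⊥bis P1·P2 via (5.59,9.945): [(0, 1.4338) (7.5965, 13) (0, 13)]  |A|=43.9312
4. ⊥bis P1·P3 via (3.875,8.34): [(0, 9.2111) (4.4509, 8.2106) (7.5965, 13) (0, 13)]  |A|=26.6234
5. canonical 4-gon: [(0, 9.2111) (4.4509, 8.2106) (7.5965, 13) (0, 13)]
6. shoelace: 26.6234

Area of P1's cell: 26.6234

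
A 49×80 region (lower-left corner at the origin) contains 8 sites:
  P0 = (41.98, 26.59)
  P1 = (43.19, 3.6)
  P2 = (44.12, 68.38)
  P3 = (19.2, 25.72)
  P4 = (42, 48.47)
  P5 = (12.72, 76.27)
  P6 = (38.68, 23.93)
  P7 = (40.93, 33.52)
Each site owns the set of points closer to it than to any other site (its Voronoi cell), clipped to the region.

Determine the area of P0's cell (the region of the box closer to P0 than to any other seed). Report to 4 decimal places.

Area of P0's cell: 99.7646

1. box [0,49]×[0,80]: [(0, 0) (49, 0) (49, 80) (0, 80)]
2. ⊥bis P0·P1 via (42.585,15.095): [(0, 12.8537) (49, 15.4326) (49, 80) (0, 80)]  |A|=3226.9853
3. ⊥bis P0·P2 via (43.05,47.485): [(0, 49.6895) (0, 12.8537) (49, 15.4326) (49, 47.1803)]  |A|=1680.2962
4. ⊥bis P0·P3 via (30.59,26.155): [(29.7494, 48.1661) (31.0356, 14.4871) (49, 15.4326) (49, 47.1803)]  |A|=608.7006
5. ⊥bis P0·P4 via (41.99,37.53): [(30.1552, 37.5408) (31.0356, 14.4871) (49, 15.4326) (49, 37.5236)]  |A|=415.6392
6. ⊥bis P0·P5 via (27.35,51.43): [(30.1552, 37.5408) (31.0356, 14.4871) (49, 15.4326) (49, 37.5236)]  |A|=415.6392
7. ⊥bis P0·P6 via (40.33,25.26): [(30.4311, 37.5406) (48.2819, 15.3948) (49, 15.4326) (49, 37.5236)]  |A|=213.3907
8. ⊥bis P0·P7 via (41.455,30.055): [(37.008, 29.3812) (48.2819, 15.3948) (49, 15.4326) (49, 31.1982)]  |A|=99.7646
9. canonical 4-gon: [(37.008, 29.3812) (48.2819, 15.3948) (49, 15.4326) (49, 31.1982)]
10. shoelace: 99.7646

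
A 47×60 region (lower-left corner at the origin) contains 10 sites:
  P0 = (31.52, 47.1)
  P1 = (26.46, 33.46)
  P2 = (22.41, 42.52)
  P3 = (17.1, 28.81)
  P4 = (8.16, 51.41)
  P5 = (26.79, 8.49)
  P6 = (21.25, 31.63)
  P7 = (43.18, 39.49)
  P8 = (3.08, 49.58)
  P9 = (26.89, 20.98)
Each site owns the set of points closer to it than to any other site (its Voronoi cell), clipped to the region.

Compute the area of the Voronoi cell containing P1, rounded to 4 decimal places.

Area of P1's cell: 141.4200

1. box [0,47]×[0,60]: [(0, 0) (47, 0) (47, 60) (0, 60)]
2. ⊥bis P1·P0 via (28.99,40.28): [(0, 51.0344) (0, 0) (47, 0) (47, 33.5989)]  |A|=1988.8808
3. ⊥bis P1·P2 via (24.435,37.99): [(29.3003, 40.1649) (0, 27.0671) (0, 0) (47, 0) (47, 33.5989)]  |A|=1637.7564
4. ⊥bis P1·P3 via (21.78,31.135): [(29.3003, 40.1649) (19.4758, 35.7731) (37.2477, 0) (47, 0) (47, 33.5989)]  |A|=707.9464
5. ⊥bis P1·P4 via (17.31,42.435): [(29.3003, 40.1649) (19.4758, 35.7731) (37.2477, 0) (47, 0) (47, 33.5989)]  |A|=707.9464
6. ⊥bis P1·P5 via (26.625,20.975): [(29.3003, 40.1649) (19.4758, 35.7731) (26.8261, 20.9777) (47, 21.2443) (47, 33.5989)]  |A|=391.3665
7. ⊥bis P1·P6 via (23.855,32.545): [(29.3003, 40.1649) (22.2807, 37.027) (27.913, 20.992) (47, 21.2443) (47, 33.5989)]  |A|=357.2542
8. ⊥bis P1·P7 via (34.82,36.475): [(34.1362, 38.3709) (29.3003, 40.1649) (22.2807, 37.027) (27.913, 20.992) (40.3446, 21.1563)]  |A|=220.2331
9. ⊥bis P1·P8 via (14.77,41.52): [(34.1362, 38.3709) (29.3003, 40.1649) (22.2807, 37.027) (27.913, 20.992) (40.3446, 21.1563)]  |A|=220.2331
10. ⊥bis P1·P9 via (26.675,27.22): [(38.0168, 27.6108) (34.1362, 38.3709) (29.3003, 40.1649) (22.2807, 37.027) (25.7367, 27.1877)]  |A|=141.42
11. canonical 5-gon: [(38.0168, 27.6108) (34.1362, 38.3709) (29.3003, 40.1649) (22.2807, 37.027) (25.7367, 27.1877)]
12. shoelace: 141.42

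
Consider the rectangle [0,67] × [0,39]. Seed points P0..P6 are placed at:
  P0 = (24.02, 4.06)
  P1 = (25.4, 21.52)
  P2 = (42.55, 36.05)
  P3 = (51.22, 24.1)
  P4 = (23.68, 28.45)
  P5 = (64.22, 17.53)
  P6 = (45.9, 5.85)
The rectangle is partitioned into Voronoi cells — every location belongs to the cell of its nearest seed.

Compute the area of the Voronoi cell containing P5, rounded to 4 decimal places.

1. box [0,67]×[0,39]: [(0, 0) (67, 0) (67, 39) (0, 39)]
2. ⊥bis P5·P0 via (44.12,10.795): [(47.7371, 0) (67, 0) (67, 39) (34.6692, 39)]  |A|=1006.0762
3. ⊥bis P5·P1 via (44.81,19.525): [(43.9614, 11.2684) (47.7371, 0) (67, 0) (67, 39) (46.8117, 39)]  |A|=837.7113
4. ⊥bis P5·P2 via (53.385,26.79): [(44.4865, 16.378) (43.9614, 11.2684) (47.7371, 0) (67, 0) (67, 39) (63.8201, 39)]  |A|=645.3292
5. ⊥bis P5·P3 via (57.72,20.815): [(47.5232, 0.6386) (47.7371, 0) (67, 0) (67, 39) (66.9104, 39)]  |A|=387.6673
6. ⊥bis P5·P4 via (43.95,22.99): [(47.5232, 0.6386) (47.7371, 0) (67, 0) (67, 39) (66.9104, 39)]  |A|=387.6673
7. ⊥bis P5·P6 via (55.06,11.69): [(53.9713, 13.3976) (62.513, 0) (67, 0) (67, 39) (66.9104, 39)]  |A|=285.263
8. canonical 5-gon: [(53.9713, 13.3976) (62.513, 0) (67, 0) (67, 39) (66.9104, 39)]
9. shoelace: 285.263

Area of P5's cell: 285.2630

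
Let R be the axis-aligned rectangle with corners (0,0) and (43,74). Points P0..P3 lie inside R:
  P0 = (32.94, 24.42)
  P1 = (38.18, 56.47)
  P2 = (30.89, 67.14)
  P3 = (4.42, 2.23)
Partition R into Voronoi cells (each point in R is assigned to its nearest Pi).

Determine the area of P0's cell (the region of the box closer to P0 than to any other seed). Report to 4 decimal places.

Area of P0's cell: 1286.1990

1. box [0,43]×[0,74]: [(0, 0) (43, 0) (43, 74) (0, 74)]
2. ⊥bis P0·P1 via (35.56,40.445): [(0, 46.2589) (0, 0) (43, 0) (43, 39.2286)]  |A|=1837.9805
3. ⊥bis P0·P2 via (31.915,45.78): [(9.5061, 44.7047) (0, 44.2485) (0, 0) (43, 0) (43, 39.2286)]  |A|=1828.4251
4. ⊥bis P0·P3 via (18.68,13.325): [(9.5061, 44.7047) (0, 44.2485) (0, 37.3337) (29.0475, 0) (43, 0) (43, 39.2286)]  |A|=1286.199
5. canonical 6-gon: [(9.5061, 44.7047) (0, 44.2485) (0, 37.3337) (29.0475, 0) (43, 0) (43, 39.2286)]
6. shoelace: 1286.199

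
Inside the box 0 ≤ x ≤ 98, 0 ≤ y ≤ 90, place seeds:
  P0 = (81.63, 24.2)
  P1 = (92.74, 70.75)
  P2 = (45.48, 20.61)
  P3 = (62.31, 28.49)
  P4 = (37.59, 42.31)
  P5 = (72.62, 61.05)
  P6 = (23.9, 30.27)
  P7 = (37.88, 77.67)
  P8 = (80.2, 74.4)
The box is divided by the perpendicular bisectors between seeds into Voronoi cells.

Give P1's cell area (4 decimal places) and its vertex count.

1. box [0,98]×[0,90]: [(0, 0) (98, 0) (98, 90) (0, 90)]
2. ⊥bis P1·P0 via (87.185,47.475): [(0, 68.2833) (98, 44.8938) (98, 90) (0, 90)]  |A|=3274.3229
3. ⊥bis P1·P2 via (69.11,45.68): [(60.4312, 53.8603) (98, 44.8938) (98, 90) (22.0892, 90)]  |A|=2218.9907
4. ⊥bis P1·P3 via (77.525,49.62): [(24.168, 88.0406) (77.1915, 49.8601) (98, 44.8938) (98, 90) (22.0892, 90)]  |A|=2005.0837
5. ⊥bis P1·P4 via (65.165,56.53): [(63.5326, 59.6954) (77.1915, 49.8601) (98, 44.8938) (98, 90) (47.905, 90)]  |A|=1604.8106
6. ⊥bis P1·P5 via (82.68,65.9): [(92.1321, 46.2943) (98, 44.8938) (98, 90) (71.0612, 90)]  |A|=721.0297
7. ⊥bis P1·P6 via (58.32,50.51): [(92.1321, 46.2943) (98, 44.8938) (98, 90) (71.0612, 90)]  |A|=721.0297
8. ⊥bis P1·P7 via (65.31,74.21): [(92.1321, 46.2943) (98, 44.8938) (98, 90) (71.0612, 90)]  |A|=721.0297
9. ⊥bis P1·P8 via (86.47,72.575): [(83.8318, 63.511) (92.1321, 46.2943) (98, 44.8938) (98, 90) (91.5419, 90)]  |A|=449.7736
10. canonical 5-gon: [(83.8318, 63.511) (92.1321, 46.2943) (98, 44.8938) (98, 90) (91.5419, 90)]
11. shoelace: 449.7736

Area of P1's cell: 449.7736 (5 vertices)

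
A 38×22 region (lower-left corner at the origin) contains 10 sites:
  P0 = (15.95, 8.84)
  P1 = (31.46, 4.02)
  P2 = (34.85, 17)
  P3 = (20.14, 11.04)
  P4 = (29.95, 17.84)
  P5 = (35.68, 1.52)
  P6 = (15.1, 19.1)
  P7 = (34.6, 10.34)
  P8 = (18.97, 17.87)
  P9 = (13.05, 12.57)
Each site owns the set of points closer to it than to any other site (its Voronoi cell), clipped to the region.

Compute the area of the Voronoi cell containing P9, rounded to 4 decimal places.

1. box [0,38]×[0,22]: [(0, 0) (38, 0) (38, 22) (0, 22)]
2. ⊥bis P9·P0 via (14.5,10.705): [(0, 0) (0.7312, 0) (29.0277, 22) (0, 22)]  |A|=327.3475
3. ⊥bis P9·P1 via (22.255,8.295): [(0, 0) (0.7312, 0) (28.3894, 21.5038) (28.6199, 22) (0, 22)]  |A|=327.2463
4. ⊥bis P9·P2 via (23.95,14.785): [(0, 0) (0.7312, 0) (23.3767, 17.6064) (22.4838, 22) (0, 22)]  |A|=312.972
5. ⊥bis P9·P3 via (16.595,11.805): [(0, 0) (0.7312, 0) (16.7321, 12.4404) (18.795, 22) (0, 22)]  |A|=278.4376
6. ⊥bis P9·P4 via (21.5,15.205): [(0, 0) (0.7312, 0) (16.7321, 12.4404) (18.795, 22) (0, 22)]  |A|=278.4376
7. ⊥bis P9·P5 via (24.365,7.045): [(0, 0) (0.7312, 0) (16.7321, 12.4404) (18.795, 22) (0, 22)]  |A|=278.4376
8. ⊥bis P9·P6 via (14.075,15.835): [(0, 20.2536) (0, 0) (0.7312, 0) (16.7321, 12.4404) (17.2496, 14.8384)]  |A|=196.0741
9. ⊥bis P9·P7 via (23.825,11.455): [(0, 20.2536) (0, 0) (0.7312, 0) (16.7321, 12.4404) (17.2496, 14.8384)]  |A|=196.0741
10. ⊥bis P9·P8 via (16.01,15.22): [(16.0006, 15.2305) (0, 20.2536) (0, 0) (0.7312, 0) (16.7321, 12.4404) (17.0752, 14.0302)]  |A|=195.5353
11. canonical 6-gon: [(16.0006, 15.2305) (0, 20.2536) (0, 0) (0.7312, 0) (16.7321, 12.4404) (17.0752, 14.0302)]
12. shoelace: 195.5353

Area of P9's cell: 195.5353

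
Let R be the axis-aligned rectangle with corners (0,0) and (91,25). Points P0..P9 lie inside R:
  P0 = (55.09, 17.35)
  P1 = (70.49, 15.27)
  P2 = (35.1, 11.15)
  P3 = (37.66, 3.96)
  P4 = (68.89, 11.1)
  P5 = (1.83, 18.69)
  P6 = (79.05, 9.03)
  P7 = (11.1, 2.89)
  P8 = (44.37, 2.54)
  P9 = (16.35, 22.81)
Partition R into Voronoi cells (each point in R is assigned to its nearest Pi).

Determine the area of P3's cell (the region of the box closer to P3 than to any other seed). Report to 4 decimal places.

Area of P3's cell: 106.5713

1. box [0,91]×[0,25]: [(0, 0) (91, 0) (91, 25) (0, 25)]
2. ⊥bis P3·P0 via (46.375,10.655): [(0, 0) (54.5603, 0) (35.3549, 25) (0, 25)]  |A|=1123.941
3. ⊥bis P3·P1 via (54.075,9.615): [(0, 0) (54.5603, 0) (35.3549, 25) (0, 25)]  |A|=1123.941
4. ⊥bis P3·P2 via (36.38,7.555): [(15.1611, 0) (54.5603, 0) (46.0983, 11.0152)]  |A|=216.9953
5. ⊥bis P3·P4 via (53.275,7.53): [(15.1611, 0) (54.5603, 0) (46.0983, 11.0152)]  |A|=216.9953
6. ⊥bis P3·P5 via (19.745,11.325): [(15.1611, 0) (54.5603, 0) (46.0983, 11.0152)]  |A|=216.9953
7. ⊥bis P3·P6 via (58.355,6.495): [(15.1611, 0) (54.5603, 0) (46.0983, 11.0152)]  |A|=216.9953
8. ⊥bis P3·P7 via (24.38,3.425): [(24.3857, 3.2844) (24.518, 0) (54.5603, 0) (46.0983, 11.0152)]  |A|=201.6294
9. ⊥bis P3·P8 via (41.015,3.25): [(42.378, 9.6906) (24.3857, 3.2844) (24.518, 0) (40.3272, 0)]  |A|=106.5713
10. ⊥bis P3·P9 via (27.005,13.385): [(42.378, 9.6906) (24.3857, 3.2844) (24.518, 0) (40.3272, 0)]  |A|=106.5713
11. canonical 4-gon: [(42.378, 9.6906) (24.3857, 3.2844) (24.518, 0) (40.3272, 0)]
12. shoelace: 106.5713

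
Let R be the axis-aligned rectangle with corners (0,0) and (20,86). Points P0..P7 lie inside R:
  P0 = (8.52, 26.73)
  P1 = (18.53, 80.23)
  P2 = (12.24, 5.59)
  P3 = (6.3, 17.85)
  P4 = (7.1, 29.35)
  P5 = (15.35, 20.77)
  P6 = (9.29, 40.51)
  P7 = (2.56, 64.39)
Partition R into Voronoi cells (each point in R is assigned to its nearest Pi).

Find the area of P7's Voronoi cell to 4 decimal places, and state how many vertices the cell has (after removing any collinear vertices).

Area of P7's cell: 385.2207 (4 vertices)

1. box [0,20]×[0,86]: [(0, 0) (20, 0) (20, 86) (0, 86)]
2. ⊥bis P7·P0 via (5.54,45.56): [(0, 44.6833) (20, 47.8484) (20, 86) (0, 86)]  |A|=794.6834
3. ⊥bis P7·P1 via (10.545,72.31): [(0, 82.9415) (0, 44.6833) (20, 47.8484) (20, 62.7774)]  |A|=531.8728
4. ⊥bis P7·P2 via (7.4,34.99): [(0, 82.9415) (0, 44.6833) (20, 47.8484) (20, 62.7774)]  |A|=531.8728
5. ⊥bis P7·P3 via (4.43,41.12): [(0, 82.9415) (0, 44.6833) (20, 47.8484) (20, 62.7774)]  |A|=531.8728
6. ⊥bis P7·P4 via (4.83,46.87): [(0, 82.9415) (0, 46.2442) (20, 48.8355) (20, 62.7774)]  |A|=506.3923
7. ⊥bis P7·P5 via (8.955,42.58): [(0, 82.9415) (0, 46.2442) (20, 48.8355) (20, 62.7774)]  |A|=506.3923
8. ⊥bis P7·P6 via (5.925,52.45): [(0, 82.9415) (0, 50.7802) (20, 56.4167) (20, 62.7774)]  |A|=385.2207
9. canonical 4-gon: [(0, 82.9415) (0, 50.7802) (20, 56.4167) (20, 62.7774)]
10. shoelace: 385.2207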